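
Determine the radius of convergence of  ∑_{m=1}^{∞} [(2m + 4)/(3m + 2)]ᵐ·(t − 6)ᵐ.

Applying the root test, |a_m|^(1/m) = (2m + 4)/(3m + 2) → 2/3.
Thus R = 1/(2/3) = 3/2.

R = 3/2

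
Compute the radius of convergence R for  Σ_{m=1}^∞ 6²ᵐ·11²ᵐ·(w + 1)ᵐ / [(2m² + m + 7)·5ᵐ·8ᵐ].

By the ratio test, |a_{m+1}/a_m| = [(2m² + m + 7)/(2(m+1)² + (m+1) + 7)] · 36·121/(5·8) → 1089/10.
The series converges when 1089/10 · |w + 1| < 1, giving R = 10/1089.

R = 10/1089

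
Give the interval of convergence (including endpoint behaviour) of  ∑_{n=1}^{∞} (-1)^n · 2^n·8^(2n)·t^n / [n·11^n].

(-11/128, 11/128]

Ratio test: |a_{n+1}/a_n| = [n/(n+1)] · 2·64/11 → 128/11 as n → ∞.
Convergence for |t| · 128/11 < 1, i.e. |t| < 11/128. So R = 11/128.
Endpoint t = 11/128: the terms alternate in sign and decrease monotonically to 0 in absolute value (size ~ c/n), so the alternating series test gives convergence.
At t = -11/128: comparison with the harmonic series Σ 1/n shows the series diverges.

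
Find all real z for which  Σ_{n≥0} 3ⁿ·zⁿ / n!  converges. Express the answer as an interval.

Ratio test: |a_{n+1}/a_n| = 3 · 1/(n+1) → 0 as n → ∞.
The limit is 0, so the series converges for all z; R = ∞.

(−∞, ∞)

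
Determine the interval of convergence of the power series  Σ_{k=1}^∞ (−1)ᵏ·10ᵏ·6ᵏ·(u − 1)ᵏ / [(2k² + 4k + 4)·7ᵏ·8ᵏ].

The ratio of consecutive coefficients is [(2k² + 4k + 4)/(2(k+1)² + 4(k+1) + 4)] · 10·6/(7·8) → 15/14.
Convergence for |u − 1| · 15/14 < 1, i.e. |u − 1| < 14/15. So R = 14/15.
At u = 29/15: the terms are on the order of 1/k², so the series converges absolutely by comparison with the p-series (p = 2 > 1).
Check u = 1/15: the terms are on the order of 1/k², so the series converges absolutely by comparison with the p-series (p = 2 > 1).

[1/15, 29/15]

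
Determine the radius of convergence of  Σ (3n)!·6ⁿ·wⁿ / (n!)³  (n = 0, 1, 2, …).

Apply the ratio test: |a_{n+1}| / |a_n| = (3n+1)·(3n+2)·(3n+3)/(n+1)³ · 6, which tends to 162 as n → ∞.
Convergence for |w| · 162 < 1, i.e. |w| < 1/162. So R = 1/162.

R = 1/162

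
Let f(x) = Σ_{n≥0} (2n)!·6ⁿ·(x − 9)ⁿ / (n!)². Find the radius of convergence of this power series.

R = 1/24

The ratio of consecutive coefficients is (2n+1)·(2n+2)/(n+1)² · 6 → 24.
The series converges when 24 · |x − 9| < 1, giving R = 1/24.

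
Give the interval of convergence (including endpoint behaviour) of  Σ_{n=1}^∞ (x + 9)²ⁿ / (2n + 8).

(-10, -8)

Apply the ratio test: |a_{n+1}| / |a_n| = (2n + 8)/(2(n+1) + 8), which tends to 1 as n → ∞.
Since the exponent of (x + 9) increases by 2 each term, convergence requires |x + 9|² < 1, hence R = 1.
Endpoint x = -8: the terms behave like c/n; limit comparison with the harmonic series gives divergence.
When x = -10, the terms are asymptotic to a nonzero constant times 1/n, so the series diverges by limit comparison with Σ 1/n.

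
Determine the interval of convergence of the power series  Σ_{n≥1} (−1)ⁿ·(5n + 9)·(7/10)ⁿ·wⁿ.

(-10/7, 10/7)

By the ratio test, |a_{n+1}/a_n| = [(5(n+1) + 9)/(5n + 9)] · 7/10 → 7/10.
Convergence for |w| · 7/10 < 1, i.e. |w| < 10/7. So R = 10/7.
Endpoint w = 10/7: the terms do not tend to 0, so the series diverges.
Endpoint w = -10/7: the terms do not tend to 0, so the series diverges.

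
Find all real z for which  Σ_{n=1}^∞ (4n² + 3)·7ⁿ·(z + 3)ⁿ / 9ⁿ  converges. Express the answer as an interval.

(-30/7, -12/7)

The ratio of consecutive coefficients is [(4(n+1)² + 3)/(4n² + 3)] · 7/9 → 7/9.
Thus R = 1/(7/9) = 9/7.
Endpoint z = -12/7: the terms have absolute value of order n², which does not tend to 0, so the series diverges by the divergence test.
Endpoint z = -30/7: the terms do not tend to 0, so the series diverges.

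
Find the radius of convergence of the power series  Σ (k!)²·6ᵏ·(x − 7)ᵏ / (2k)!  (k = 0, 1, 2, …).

R = 2/3

The ratio of consecutive coefficients is (k+1)²/[(2k+1)·(2k+2)] · 6 → 3/2.
Convergence for |x − 7| · 3/2 < 1, i.e. |x − 7| < 2/3. So R = 2/3.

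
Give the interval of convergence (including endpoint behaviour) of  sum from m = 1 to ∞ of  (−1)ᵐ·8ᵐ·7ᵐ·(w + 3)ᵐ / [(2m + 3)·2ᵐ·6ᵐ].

Ratio test: |a_{m+1}/a_m| = [(2m + 3)/(2(m+1) + 3)] · 8·7/(2·6) → 14/3 as m → ∞.
Hence the series converges for |w + 3| < 1/(14/3) = 3/14, so the radius of convergence is 3/14.
Endpoint w = -39/14: the terms alternate in sign and decrease monotonically to 0 in absolute value (size ~ c/m), so the alternating series test gives convergence.
When w = -45/14, the terms are asymptotic to a nonzero constant times 1/m, so the series diverges by limit comparison with Σ 1/m.

(-45/14, -39/14]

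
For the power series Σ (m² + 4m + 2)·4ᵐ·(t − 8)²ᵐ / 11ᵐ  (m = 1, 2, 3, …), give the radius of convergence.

R = √11/2

Apply the ratio test: |a_{m+1}| / |a_m| = [((m+1)² + 4(m+1) + 2)/(m² + 4m + 2)] · 4/11, which tends to 4/11 as m → ∞.
Since the exponent of (t − 8) increases by 2 each term, convergence requires |t − 8|² < 11/4, hence R = √11/2.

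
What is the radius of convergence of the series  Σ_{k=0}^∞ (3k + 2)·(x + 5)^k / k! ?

By the ratio test, |a_{k+1}/a_k| = (3(k+1) + 2)/(3k + 2) · 1/(k+1) → 0.
The limit is 0, so the series converges for all x; R = ∞.

R = ∞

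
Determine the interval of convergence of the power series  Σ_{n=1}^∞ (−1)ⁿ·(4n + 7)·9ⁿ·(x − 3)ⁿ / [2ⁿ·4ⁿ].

Apply the ratio test: |a_{n+1}| / |a_n| = [(4(n+1) + 7)/(4n + 7)] · 9/(2·4), which tends to 9/8 as n → ∞.
Convergence for |x − 3| · 9/8 < 1, i.e. |x − 3| < 8/9. So R = 8/9.
Endpoint x = 35/9: the terms have absolute value of order n, which does not tend to 0, so the series diverges by the divergence test.
At x = 19/9: the terms have absolute value of order n, which does not tend to 0, so the series diverges by the divergence test.

(19/9, 35/9)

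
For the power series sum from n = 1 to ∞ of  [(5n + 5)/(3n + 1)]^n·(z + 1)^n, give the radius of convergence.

Applying the root test, |a_n|^(1/n) = (5n + 5)/(3n + 1) → 5/3.
Thus R = 1/(5/3) = 3/5.

R = 3/5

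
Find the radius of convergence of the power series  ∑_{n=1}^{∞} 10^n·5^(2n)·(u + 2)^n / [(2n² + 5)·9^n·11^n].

Ratio test: |a_{n+1}/a_n| = [(2n² + 5)/(2(n+1)² + 5)] · 10·25/(9·11) → 250/99 as n → ∞.
Convergence for |u + 2| · 250/99 < 1, i.e. |u + 2| < 99/250. So R = 99/250.

R = 99/250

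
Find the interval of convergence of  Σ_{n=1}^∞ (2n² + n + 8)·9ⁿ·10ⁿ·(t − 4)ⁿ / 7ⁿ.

The ratio of consecutive coefficients is [(2(n+1)² + (n+1) + 8)/(2n² + n + 8)] · 9·10/7 → 90/7.
The series converges when 90/7 · |t − 4| < 1, giving R = 7/90.
Check t = 367/90: the terms have absolute value of order n², which does not tend to 0, so the series diverges by the divergence test.
Endpoint t = 353/90: the terms do not tend to 0, so the series diverges.

(353/90, 367/90)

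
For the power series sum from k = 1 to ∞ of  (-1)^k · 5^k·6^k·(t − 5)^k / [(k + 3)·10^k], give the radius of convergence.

R = 1/3

Apply the ratio test: |a_{k+1}| / |a_k| = [(k + 3)/((k+1) + 3)] · 5·6/10, which tends to 3 as k → ∞.
Convergence for |t − 5| · 3 < 1, i.e. |t − 5| < 1/3. So R = 1/3.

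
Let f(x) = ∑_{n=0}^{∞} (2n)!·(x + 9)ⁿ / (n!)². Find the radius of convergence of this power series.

Ratio test: |a_{n+1}/a_n| = (2n+1)·(2n+2)/(n+1)² → 4 as n → ∞.
Thus R = 1/(4) = 1/4.

R = 1/4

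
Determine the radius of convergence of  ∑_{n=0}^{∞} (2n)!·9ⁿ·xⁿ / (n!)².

R = 1/36

The ratio of consecutive coefficients is (2n+1)·(2n+2)/(n+1)² · 9 → 36.
Hence the series converges for |x| < 1/(36) = 1/36, so the radius of convergence is 1/36.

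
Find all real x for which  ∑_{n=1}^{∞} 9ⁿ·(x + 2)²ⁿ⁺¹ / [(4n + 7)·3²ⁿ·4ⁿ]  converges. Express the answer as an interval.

The ratio of consecutive coefficients is [(4n + 7)/(4(n+1) + 7)] · 9/(9·4) → 1/4.
Successive powers of (x + 2) differ by 2, so the series converges when |x + 2|² · 1/4 < 1, i.e. |x + 2| < √(4) = 2. So R = 2.
Endpoint x = 0: the terms are asymptotic to a nonzero constant times 1/n, so the series diverges by limit comparison with Σ 1/n.
When x = -4, comparison with the harmonic series Σ 1/n shows the series diverges.

(-4, 0)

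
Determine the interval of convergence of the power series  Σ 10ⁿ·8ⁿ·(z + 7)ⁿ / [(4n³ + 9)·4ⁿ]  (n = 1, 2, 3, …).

By the ratio test, |a_{n+1}/a_n| = [(4n³ + 9)/(4(n+1)³ + 9)] · 10·8/4 → 20.
Hence the series converges for |z + 7| < 1/(20) = 1/20, so the radius of convergence is 1/20.
When z = -139/20, absolute convergence follows by limit comparison with Σ 1/n³.
When z = -141/20, the series is dominated by a constant times Σ 1/n³, which converges (p = 3 > 1).

[-141/20, -139/20]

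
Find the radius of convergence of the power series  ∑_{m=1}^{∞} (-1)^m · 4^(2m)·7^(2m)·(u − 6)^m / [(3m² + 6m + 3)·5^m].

Ratio test: |a_{m+1}/a_m| = [(3m² + 6m + 3)/(3(m+1)² + 6(m+1) + 3)] · 16·49/5 → 784/5 as m → ∞.
Hence the series converges for |u − 6| < 1/(784/5) = 5/784, so the radius of convergence is 5/784.

R = 5/784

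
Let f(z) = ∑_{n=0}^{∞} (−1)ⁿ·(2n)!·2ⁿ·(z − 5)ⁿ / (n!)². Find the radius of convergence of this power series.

R = 1/8

By the ratio test, |a_{n+1}/a_n| = (2n+1)·(2n+2)/(n+1)² · 2 → 8.
Convergence for |z − 5| · 8 < 1, i.e. |z − 5| < 1/8. So R = 1/8.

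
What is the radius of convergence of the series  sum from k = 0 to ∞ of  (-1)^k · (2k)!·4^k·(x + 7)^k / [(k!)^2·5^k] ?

Ratio test: |a_{k+1}/a_k| = (2k+1)·(2k+2)/(k+1)² · 4/5 → 16/5 as k → ∞.
Thus R = 1/(16/5) = 5/16.

R = 5/16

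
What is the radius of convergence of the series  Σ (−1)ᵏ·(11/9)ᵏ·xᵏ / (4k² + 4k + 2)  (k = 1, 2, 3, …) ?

R = 9/11

Ratio test: |a_{k+1}/a_k| = [(4k² + 4k + 2)/(4(k+1)² + 4(k+1) + 2)] · 11/9 → 11/9 as k → ∞.
The series converges when 11/9 · |x| < 1, giving R = 9/11.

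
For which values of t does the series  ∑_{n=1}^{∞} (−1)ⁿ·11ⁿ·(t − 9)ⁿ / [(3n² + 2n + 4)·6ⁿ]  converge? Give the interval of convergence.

Ratio test: |a_{n+1}/a_n| = [(3n² + 2n + 4)/(3(n+1)² + 2(n+1) + 4)] · 11/6 → 11/6 as n → ∞.
Convergence for |t − 9| · 11/6 < 1, i.e. |t − 9| < 6/11. So R = 6/11.
Endpoint t = 105/11: absolute convergence follows by limit comparison with Σ 1/n².
At t = 93/11: absolute convergence follows by limit comparison with Σ 1/n².

[93/11, 105/11]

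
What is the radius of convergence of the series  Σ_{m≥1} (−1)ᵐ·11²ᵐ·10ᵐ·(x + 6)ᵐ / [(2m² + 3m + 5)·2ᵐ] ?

Apply the ratio test: |a_{m+1}| / |a_m| = [(2m² + 3m + 5)/(2(m+1)² + 3(m+1) + 5)] · 121·10/2, which tends to 605 as m → ∞.
Thus R = 1/(605) = 1/605.

R = 1/605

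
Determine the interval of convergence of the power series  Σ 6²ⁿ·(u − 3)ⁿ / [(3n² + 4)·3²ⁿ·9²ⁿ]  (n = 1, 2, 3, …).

The ratio of consecutive coefficients is [(3n² + 4)/(3(n+1)² + 4)] · 36/(9·81) → 4/81.
Convergence for |u − 3| · 4/81 < 1, i.e. |u − 3| < 81/4. So R = 81/4.
Endpoint u = 93/4: the series is dominated by a constant times Σ 1/n², which converges (p = 2 > 1).
Endpoint u = -69/4: absolute convergence follows by limit comparison with Σ 1/n².

[-69/4, 93/4]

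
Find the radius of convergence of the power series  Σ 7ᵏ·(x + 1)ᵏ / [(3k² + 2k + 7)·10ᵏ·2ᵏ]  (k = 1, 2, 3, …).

Ratio test: |a_{k+1}/a_k| = [(3k² + 2k + 7)/(3(k+1)² + 2(k+1) + 7)] · 7/(10·2) → 7/20 as k → ∞.
Convergence for |x + 1| · 7/20 < 1, i.e. |x + 1| < 20/7. So R = 20/7.

R = 20/7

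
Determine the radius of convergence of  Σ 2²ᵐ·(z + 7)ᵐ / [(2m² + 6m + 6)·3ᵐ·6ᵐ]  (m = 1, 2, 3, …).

Apply the ratio test: |a_{m+1}| / |a_m| = [(2m² + 6m + 6)/(2(m+1)² + 6(m+1) + 6)] · 4/(3·6), which tends to 2/9 as m → ∞.
The series converges when 2/9 · |z + 7| < 1, giving R = 9/2.

R = 9/2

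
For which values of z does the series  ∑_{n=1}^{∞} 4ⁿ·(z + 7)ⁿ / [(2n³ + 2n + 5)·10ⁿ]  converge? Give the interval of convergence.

Apply the ratio test: |a_{n+1}| / |a_n| = [(2n³ + 2n + 5)/(2(n+1)³ + 2(n+1) + 5)] · 4/10, which tends to 2/5 as n → ∞.
Thus R = 1/(2/5) = 5/2.
At z = -9/2: absolute convergence follows by limit comparison with Σ 1/n³.
At z = -19/2: absolute convergence follows by limit comparison with Σ 1/n³.

[-19/2, -9/2]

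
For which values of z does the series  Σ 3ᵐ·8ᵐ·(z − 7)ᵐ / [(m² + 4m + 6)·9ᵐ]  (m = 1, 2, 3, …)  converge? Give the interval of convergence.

[53/8, 59/8]

Apply the ratio test: |a_{m+1}| / |a_m| = [(m² + 4m + 6)/((m+1)² + 4(m+1) + 6)] · 3·8/9, which tends to 8/3 as m → ∞.
Hence the series converges for |z − 7| < 1/(8/3) = 3/8, so the radius of convergence is 3/8.
Endpoint z = 59/8: the terms are on the order of 1/m², so the series converges absolutely by comparison with the p-series (p = 2 > 1).
Check z = 53/8: the terms are on the order of 1/m², so the series converges absolutely by comparison with the p-series (p = 2 > 1).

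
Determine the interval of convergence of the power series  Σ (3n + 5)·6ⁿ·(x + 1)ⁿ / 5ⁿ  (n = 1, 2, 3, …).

By the ratio test, |a_{n+1}/a_n| = [(3(n+1) + 5)/(3n + 5)] · 6/5 → 6/5.
Hence the series converges for |x + 1| < 1/(6/5) = 5/6, so the radius of convergence is 5/6.
Check x = -1/6: the terms have absolute value of order n, which does not tend to 0, so the series diverges by the divergence test.
At x = -11/6: the terms have absolute value of order n, which does not tend to 0, so the series diverges by the divergence test.

(-11/6, -1/6)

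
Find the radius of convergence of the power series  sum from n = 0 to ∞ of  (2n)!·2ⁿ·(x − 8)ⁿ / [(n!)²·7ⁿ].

By the ratio test, |a_{n+1}/a_n| = (2n+1)·(2n+2)/(n+1)² · 2/7 → 8/7.
Hence the series converges for |x − 8| < 1/(8/7) = 7/8, so the radius of convergence is 7/8.

R = 7/8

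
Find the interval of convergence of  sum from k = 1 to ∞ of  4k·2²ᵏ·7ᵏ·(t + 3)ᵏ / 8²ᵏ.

Apply the ratio test: |a_{k+1}| / |a_k| = [4(k+1)/4k] · 4·7/64, which tends to 7/16 as k → ∞.
The series converges when 7/16 · |t + 3| < 1, giving R = 16/7.
When t = -5/7, the terms do not tend to 0, so the series diverges.
Endpoint t = -37/7: the k-th term does not approach 0; divergence by the term test.

(-37/7, -5/7)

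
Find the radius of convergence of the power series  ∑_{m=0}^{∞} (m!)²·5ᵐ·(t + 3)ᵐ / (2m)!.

Apply the ratio test: |a_{m+1}| / |a_m| = (m+1)²/[(2m+1)·(2m+2)] · 5, which tends to 5/4 as m → ∞.
The series converges when 5/4 · |t + 3| < 1, giving R = 4/5.

R = 4/5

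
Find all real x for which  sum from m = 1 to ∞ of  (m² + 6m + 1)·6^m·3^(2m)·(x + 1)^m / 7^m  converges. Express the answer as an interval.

The ratio of consecutive coefficients is [((m+1)² + 6(m+1) + 1)/(m² + 6m + 1)] · 6·9/7 → 54/7.
Hence the series converges for |x + 1| < 1/(54/7) = 7/54, so the radius of convergence is 7/54.
Endpoint x = -47/54: the terms do not tend to 0, so the series diverges.
At x = -61/54: the m-th term does not approach 0; divergence by the term test.

(-61/54, -47/54)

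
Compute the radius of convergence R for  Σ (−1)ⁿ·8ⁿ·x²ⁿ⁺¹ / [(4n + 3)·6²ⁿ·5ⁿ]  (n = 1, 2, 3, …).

R = 3√10/2

Ratio test: |a_{n+1}/a_n| = [(4n + 3)/(4(n+1) + 3)] · 8/(36·5) → 2/45 as n → ∞.
Successive powers of x differ by 2, so the series converges when |x|² · 2/45 < 1, i.e. |x| < √(45/2). So R = 3√10/2.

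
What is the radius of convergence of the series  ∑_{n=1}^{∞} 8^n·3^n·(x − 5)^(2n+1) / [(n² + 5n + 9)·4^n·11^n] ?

Apply the ratio test: |a_{n+1}| / |a_n| = [(n² + 5n + 9)/((n+1)² + 5(n+1) + 9)] · 8·3/(4·11), which tends to 6/11 as n → ∞.
Successive powers of (x − 5) differ by 2, so the series converges when |x − 5|² · 6/11 < 1, i.e. |x − 5| < √(11/6). So R = √66/6.

R = √66/6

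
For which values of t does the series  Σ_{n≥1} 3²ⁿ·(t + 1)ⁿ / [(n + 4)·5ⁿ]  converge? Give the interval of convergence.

[-14/9, -4/9)

By the ratio test, |a_{n+1}/a_n| = [(n + 4)/((n+1) + 4)] · 9/5 → 9/5.
Hence the series converges for |t + 1| < 1/(9/5) = 5/9, so the radius of convergence is 5/9.
When t = -4/9, the terms behave like c/n; limit comparison with the harmonic series gives divergence.
When t = -14/9, an alternating series whose terms decrease to 0 in absolute value, so it converges by the Leibniz criterion.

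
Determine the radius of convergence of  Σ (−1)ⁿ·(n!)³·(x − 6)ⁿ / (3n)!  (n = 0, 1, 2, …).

R = 27

Apply the ratio test: |a_{n+1}| / |a_n| = (n+1)³/[(3n+1)·(3n+2)·(3n+3)], which tends to 1/27 as n → ∞.
Convergence for |x − 6| · 1/27 < 1, i.e. |x − 6| < 27. So R = 27.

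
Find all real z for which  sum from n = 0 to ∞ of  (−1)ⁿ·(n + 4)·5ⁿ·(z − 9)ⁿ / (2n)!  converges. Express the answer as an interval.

(−∞, ∞)

The ratio of consecutive coefficients is ((n+1) + 4)/(n + 4) · 5 · 1/[(2n+1)·(2n+2)] → 0.
The ratio tends to 0 regardless of z, hence R = ∞.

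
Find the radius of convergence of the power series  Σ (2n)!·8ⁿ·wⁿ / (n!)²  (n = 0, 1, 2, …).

R = 1/32

The ratio of consecutive coefficients is (2n+1)·(2n+2)/(n+1)² · 8 → 32.
Hence the series converges for |w| < 1/(32) = 1/32, so the radius of convergence is 1/32.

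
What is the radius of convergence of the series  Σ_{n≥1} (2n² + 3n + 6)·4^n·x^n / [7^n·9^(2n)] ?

By the ratio test, |a_{n+1}/a_n| = [(2(n+1)² + 3(n+1) + 6)/(2n² + 3n + 6)] · 4/(7·81) → 4/567.
Thus R = 1/(4/567) = 567/4.

R = 567/4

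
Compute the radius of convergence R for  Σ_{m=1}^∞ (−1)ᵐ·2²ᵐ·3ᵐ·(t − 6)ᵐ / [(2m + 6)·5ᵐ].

R = 5/12

By the ratio test, |a_{m+1}/a_m| = [(2m + 6)/(2(m+1) + 6)] · 4·3/5 → 12/5.
The series converges when 12/5 · |t − 6| < 1, giving R = 5/12.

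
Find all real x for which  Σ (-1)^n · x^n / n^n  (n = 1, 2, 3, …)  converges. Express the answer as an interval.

(−∞, ∞)

Applying the root test, |a_n|^(1/n) = 1/n → 0.
Since the n-th root of |a_n| tends to 0, the series converges for all real x; R = ∞.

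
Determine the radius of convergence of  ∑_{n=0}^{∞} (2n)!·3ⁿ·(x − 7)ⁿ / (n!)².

Apply the ratio test: |a_{n+1}| / |a_n| = (2n+1)·(2n+2)/(n+1)² · 3, which tends to 12 as n → ∞.
Convergence for |x − 7| · 12 < 1, i.e. |x − 7| < 1/12. So R = 1/12.

R = 1/12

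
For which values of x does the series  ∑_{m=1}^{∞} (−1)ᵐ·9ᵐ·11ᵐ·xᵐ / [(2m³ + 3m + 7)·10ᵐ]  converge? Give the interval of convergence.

Ratio test: |a_{m+1}/a_m| = [(2m³ + 3m + 7)/(2(m+1)³ + 3(m+1) + 7)] · 9·11/10 → 99/10 as m → ∞.
Hence the series converges for |x| < 1/(99/10) = 10/99, so the radius of convergence is 10/99.
Check x = 10/99: absolute convergence follows by limit comparison with Σ 1/m³.
Endpoint x = -10/99: absolute convergence follows by limit comparison with Σ 1/m³.

[-10/99, 10/99]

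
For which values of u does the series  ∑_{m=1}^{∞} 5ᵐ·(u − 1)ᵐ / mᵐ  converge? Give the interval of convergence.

Root test: |a_m|^(1/m) = 5/m → 0.
The limit is 0 for every u, so R = ∞.

(−∞, ∞)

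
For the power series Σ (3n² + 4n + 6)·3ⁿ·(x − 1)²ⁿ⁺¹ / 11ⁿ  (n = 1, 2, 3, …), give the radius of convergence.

By the ratio test, |a_{n+1}/a_n| = [(3(n+1)² + 4(n+1) + 6)/(3n² + 4n + 6)] · 3/11 → 3/11.
Writing y = (x − 1)², the series in y has radius 11/3, so |x − 1| < √(11/3) and R = √33/3.

R = √33/3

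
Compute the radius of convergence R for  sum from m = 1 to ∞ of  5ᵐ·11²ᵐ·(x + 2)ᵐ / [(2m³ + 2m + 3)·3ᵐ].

Apply the ratio test: |a_{m+1}| / |a_m| = [(2m³ + 2m + 3)/(2(m+1)³ + 2(m+1) + 3)] · 5·121/3, which tends to 605/3 as m → ∞.
The series converges when 605/3 · |x + 2| < 1, giving R = 3/605.

R = 3/605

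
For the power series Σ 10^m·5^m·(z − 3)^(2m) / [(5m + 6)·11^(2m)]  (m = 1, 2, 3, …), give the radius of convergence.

By the ratio test, |a_{m+1}/a_m| = [(5m + 6)/(5(m+1) + 6)] · 10·5/121 → 50/121.
Since the exponent of (z − 3) increases by 2 each term, convergence requires |z − 3|² < 121/50, hence R = 11√2/10.

R = 11√2/10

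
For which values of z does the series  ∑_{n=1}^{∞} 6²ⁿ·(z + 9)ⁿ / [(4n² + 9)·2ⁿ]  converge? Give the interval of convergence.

[-163/18, -161/18]

The ratio of consecutive coefficients is [(4n² + 9)/(4(n+1)² + 9)] · 36/2 → 18.
The series converges when 18 · |z + 9| < 1, giving R = 1/18.
When z = -161/18, absolute convergence follows by limit comparison with Σ 1/n².
At z = -163/18: absolute convergence follows by limit comparison with Σ 1/n².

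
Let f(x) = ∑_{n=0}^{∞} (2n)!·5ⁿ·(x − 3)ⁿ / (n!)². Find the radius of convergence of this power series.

R = 1/20

By the ratio test, |a_{n+1}/a_n| = (2n+1)·(2n+2)/(n+1)² · 5 → 20.
Thus R = 1/(20) = 1/20.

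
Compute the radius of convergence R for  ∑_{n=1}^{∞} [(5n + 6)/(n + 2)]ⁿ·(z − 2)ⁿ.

Root test: |a_n|^(1/n) = (5n + 6)/(n + 2) → 5.
Thus R = 1/(5) = 1/5.

R = 1/5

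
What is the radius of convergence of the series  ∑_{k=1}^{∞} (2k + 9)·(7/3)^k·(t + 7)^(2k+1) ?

R = √21/7

The ratio of consecutive coefficients is [(2(k+1) + 9)/(2k + 9)] · 7/3 → 7/3.
Successive powers of (t + 7) differ by 2, so the series converges when |t + 7|² · 7/3 < 1, i.e. |t + 7| < √(3/7). So R = √21/7.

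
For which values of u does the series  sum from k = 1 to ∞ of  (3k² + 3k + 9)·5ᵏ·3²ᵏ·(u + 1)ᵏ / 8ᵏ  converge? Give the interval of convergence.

(-53/45, -37/45)

Ratio test: |a_{k+1}/a_k| = [(3(k+1)² + 3(k+1) + 9)/(3k² + 3k + 9)] · 5·9/8 → 45/8 as k → ∞.
Convergence for |u + 1| · 45/8 < 1, i.e. |u + 1| < 8/45. So R = 8/45.
At u = -37/45: the k-th term does not approach 0; divergence by the term test.
When u = -53/45, the k-th term does not approach 0; divergence by the term test.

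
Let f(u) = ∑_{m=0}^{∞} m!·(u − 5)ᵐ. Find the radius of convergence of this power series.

R = 0

Apply the ratio test: |a_{m+1}| / |a_m| = (m+1), which tends to ∞ as m → ∞.
The terms grow without bound for any (u − 5) ≠ 0, so R = 0 (convergence only at u = 5).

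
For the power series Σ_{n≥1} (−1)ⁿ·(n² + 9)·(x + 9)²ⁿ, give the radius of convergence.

Ratio test: |a_{n+1}/a_n| = ((n+1)² + 9)/(n² + 9) → 1 as n → ∞.
Writing y = (x + 9)², the series in y has radius 1, so |x + 9| < √(1) = 1 and R = 1.

R = 1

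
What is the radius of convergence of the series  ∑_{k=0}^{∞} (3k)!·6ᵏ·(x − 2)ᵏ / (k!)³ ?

R = 1/162

Apply the ratio test: |a_{k+1}| / |a_k| = (3k+1)·(3k+2)·(3k+3)/(k+1)³ · 6, which tends to 162 as k → ∞.
Thus R = 1/(162) = 1/162.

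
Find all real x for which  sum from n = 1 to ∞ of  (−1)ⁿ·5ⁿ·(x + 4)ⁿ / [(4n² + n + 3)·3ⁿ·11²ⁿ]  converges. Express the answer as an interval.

Apply the ratio test: |a_{n+1}| / |a_n| = [(4n² + n + 3)/(4(n+1)² + (n+1) + 3)] · 5/(3·121), which tends to 5/363 as n → ∞.
The series converges when 5/363 · |x + 4| < 1, giving R = 363/5.
When x = 343/5, the terms are on the order of 1/n², so the series converges absolutely by comparison with the p-series (p = 2 > 1).
Check x = -383/5: the terms are on the order of 1/n², so the series converges absolutely by comparison with the p-series (p = 2 > 1).

[-383/5, 343/5]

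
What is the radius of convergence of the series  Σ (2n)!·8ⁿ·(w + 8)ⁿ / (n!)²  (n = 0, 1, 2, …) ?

R = 1/32

Ratio test: |a_{n+1}/a_n| = (2n+1)·(2n+2)/(n+1)² · 8 → 32 as n → ∞.
Thus R = 1/(32) = 1/32.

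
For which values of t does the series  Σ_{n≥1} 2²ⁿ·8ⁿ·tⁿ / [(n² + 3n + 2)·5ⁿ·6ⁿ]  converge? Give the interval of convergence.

By the ratio test, |a_{n+1}/a_n| = [(n² + 3n + 2)/((n+1)² + 3(n+1) + 2)] · 4·8/(5·6) → 16/15.
Hence the series converges for |t| < 1/(16/15) = 15/16, so the radius of convergence is 15/16.
Check t = 15/16: the terms are on the order of 1/n², so the series converges absolutely by comparison with the p-series (p = 2 > 1).
When t = -15/16, the series is dominated by a constant times Σ 1/n², which converges (p = 2 > 1).

[-15/16, 15/16]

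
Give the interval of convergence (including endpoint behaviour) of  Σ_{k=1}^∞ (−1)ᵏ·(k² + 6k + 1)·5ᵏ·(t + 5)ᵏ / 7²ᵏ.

By the ratio test, |a_{k+1}/a_k| = [((k+1)² + 6(k+1) + 1)/(k² + 6k + 1)] · 5/49 → 5/49.
Hence the series converges for |t + 5| < 1/(5/49) = 49/5, so the radius of convergence is 49/5.
At t = 24/5: the terms do not tend to 0, so the series diverges.
Endpoint t = -74/5: the k-th term does not approach 0; divergence by the term test.

(-74/5, 24/5)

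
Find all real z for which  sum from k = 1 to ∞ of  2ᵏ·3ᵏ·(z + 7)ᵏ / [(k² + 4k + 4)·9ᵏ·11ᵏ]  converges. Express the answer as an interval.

The ratio of consecutive coefficients is [(k² + 4k + 4)/((k+1)² + 4(k+1) + 4)] · 2·3/(9·11) → 2/33.
Convergence for |z + 7| · 2/33 < 1, i.e. |z + 7| < 33/2. So R = 33/2.
When z = 19/2, the terms are on the order of 1/k², so the series converges absolutely by comparison with the p-series (p = 2 > 1).
Check z = -47/2: the terms are on the order of 1/k², so the series converges absolutely by comparison with the p-series (p = 2 > 1).

[-47/2, 19/2]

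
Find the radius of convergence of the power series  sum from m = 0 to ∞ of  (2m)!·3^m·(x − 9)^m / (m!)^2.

R = 1/12

Apply the ratio test: |a_{m+1}| / |a_m| = (2m+1)·(2m+2)/(m+1)² · 3, which tends to 12 as m → ∞.
Convergence for |x − 9| · 12 < 1, i.e. |x − 9| < 1/12. So R = 1/12.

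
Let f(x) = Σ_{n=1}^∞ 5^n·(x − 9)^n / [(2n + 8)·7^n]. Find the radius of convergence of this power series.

Ratio test: |a_{n+1}/a_n| = [(2n + 8)/(2(n+1) + 8)] · 5/7 → 5/7 as n → ∞.
Convergence for |x − 9| · 5/7 < 1, i.e. |x − 9| < 7/5. So R = 7/5.

R = 7/5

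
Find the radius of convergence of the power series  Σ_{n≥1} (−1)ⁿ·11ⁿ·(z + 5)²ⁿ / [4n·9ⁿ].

R = 3√11/11

Apply the ratio test: |a_{n+1}| / |a_n| = [4n/4(n+1)] · 11/9, which tends to 11/9 as n → ∞.
Writing y = (z + 5)², the series in y has radius 9/11, so |z + 5| < √(9/11) and R = 3√11/11.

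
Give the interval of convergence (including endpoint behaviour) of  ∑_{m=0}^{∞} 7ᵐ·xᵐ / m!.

Ratio test: |a_{m+1}/a_m| = 7 · 1/(m+1) → 0 as m → ∞.
The ratio tends to 0 regardless of x, hence R = ∞.

(−∞, ∞)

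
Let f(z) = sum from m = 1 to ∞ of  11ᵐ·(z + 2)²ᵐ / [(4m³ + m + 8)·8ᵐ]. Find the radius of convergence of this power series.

Apply the ratio test: |a_{m+1}| / |a_m| = [(4m³ + m + 8)/(4(m+1)³ + (m+1) + 8)] · 11/8, which tends to 11/8 as m → ∞.
Writing y = (z + 2)², the series in y has radius 8/11, so |z + 2| < √(8/11) and R = 2√22/11.

R = 2√22/11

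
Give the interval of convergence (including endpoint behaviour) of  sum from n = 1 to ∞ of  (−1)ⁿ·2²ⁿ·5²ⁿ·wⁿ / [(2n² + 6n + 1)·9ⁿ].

[-9/100, 9/100]

The ratio of consecutive coefficients is [(2n² + 6n + 1)/(2(n+1)² + 6(n+1) + 1)] · 4·25/9 → 100/9.
Thus R = 1/(100/9) = 9/100.
Check w = 9/100: the terms are on the order of 1/n², so the series converges absolutely by comparison with the p-series (p = 2 > 1).
Endpoint w = -9/100: the terms are on the order of 1/n², so the series converges absolutely by comparison with the p-series (p = 2 > 1).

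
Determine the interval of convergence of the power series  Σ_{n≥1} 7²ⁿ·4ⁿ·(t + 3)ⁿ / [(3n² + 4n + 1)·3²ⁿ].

Apply the ratio test: |a_{n+1}| / |a_n| = [(3n² + 4n + 1)/(3(n+1)² + 4(n+1) + 1)] · 49·4/9, which tends to 196/9 as n → ∞.
Hence the series converges for |t + 3| < 1/(196/9) = 9/196, so the radius of convergence is 9/196.
Check t = -579/196: absolute convergence follows by limit comparison with Σ 1/n².
When t = -597/196, absolute convergence follows by limit comparison with Σ 1/n².

[-597/196, -579/196]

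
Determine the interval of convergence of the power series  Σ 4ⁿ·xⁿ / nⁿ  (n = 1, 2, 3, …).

(−∞, ∞)

By the Cauchy root test, |a_n|^(1/n) = 4/n → 0.
The limit is 0 for every x, so R = ∞.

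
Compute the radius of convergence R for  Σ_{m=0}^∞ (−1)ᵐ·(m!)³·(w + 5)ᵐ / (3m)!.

By the ratio test, |a_{m+1}/a_m| = (m+1)³/[(3m+1)·(3m+2)·(3m+3)] → 1/27.
Hence the series converges for |w + 5| < 1/(1/27) = 27, so the radius of convergence is 27.

R = 27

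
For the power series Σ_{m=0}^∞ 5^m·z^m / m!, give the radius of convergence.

Ratio test: |a_{m+1}/a_m| = 5 · 1/(m+1) → 0 as m → ∞.
The limit is 0, so the series converges for all z; R = ∞.

R = ∞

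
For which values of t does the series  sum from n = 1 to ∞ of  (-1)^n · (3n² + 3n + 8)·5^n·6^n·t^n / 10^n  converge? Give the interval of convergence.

By the ratio test, |a_{n+1}/a_n| = [(3(n+1)² + 3(n+1) + 8)/(3n² + 3n + 8)] · 5·6/10 → 3.
Convergence for |t| · 3 < 1, i.e. |t| < 1/3. So R = 1/3.
Check t = 1/3: the terms do not tend to 0, so the series diverges.
Check t = -1/3: the terms have absolute value of order n², which does not tend to 0, so the series diverges by the divergence test.

(-1/3, 1/3)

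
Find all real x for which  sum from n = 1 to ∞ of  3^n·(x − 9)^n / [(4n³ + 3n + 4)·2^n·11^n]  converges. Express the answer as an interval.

By the ratio test, |a_{n+1}/a_n| = [(4n³ + 3n + 4)/(4(n+1)³ + 3(n+1) + 4)] · 3/(2·11) → 3/22.
The series converges when 3/22 · |x − 9| < 1, giving R = 22/3.
Check x = 49/3: absolute convergence follows by limit comparison with Σ 1/n³.
At x = 5/3: the series is dominated by a constant times Σ 1/n³, which converges (p = 3 > 1).

[5/3, 49/3]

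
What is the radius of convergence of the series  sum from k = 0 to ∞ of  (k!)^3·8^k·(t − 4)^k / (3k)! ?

Ratio test: |a_{k+1}/a_k| = (k+1)³/[(3k+1)·(3k+2)·(3k+3)] · 8 → 8/27 as k → ∞.
Convergence for |t − 4| · 8/27 < 1, i.e. |t − 4| < 27/8. So R = 27/8.

R = 27/8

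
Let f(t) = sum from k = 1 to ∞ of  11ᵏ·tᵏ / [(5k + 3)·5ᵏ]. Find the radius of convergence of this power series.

R = 5/11

By the ratio test, |a_{k+1}/a_k| = [(5k + 3)/(5(k+1) + 3)] · 11/5 → 11/5.
Convergence for |t| · 11/5 < 1, i.e. |t| < 5/11. So R = 5/11.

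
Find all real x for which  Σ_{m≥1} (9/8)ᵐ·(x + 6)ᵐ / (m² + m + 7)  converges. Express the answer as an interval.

The ratio of consecutive coefficients is [(m² + m + 7)/((m+1)² + (m+1) + 7)] · 9/8 → 9/8.
The series converges when 9/8 · |x + 6| < 1, giving R = 8/9.
At x = -46/9: the terms are on the order of 1/m², so the series converges absolutely by comparison with the p-series (p = 2 > 1).
At x = -62/9: the series is dominated by a constant times Σ 1/m², which converges (p = 2 > 1).

[-62/9, -46/9]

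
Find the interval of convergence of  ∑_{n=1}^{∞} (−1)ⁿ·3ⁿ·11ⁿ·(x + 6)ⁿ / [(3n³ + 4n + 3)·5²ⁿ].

The ratio of consecutive coefficients is [(3n³ + 4n + 3)/(3(n+1)³ + 4(n+1) + 3)] · 3·11/25 → 33/25.
Thus R = 1/(33/25) = 25/33.
When x = -173/33, absolute convergence follows by limit comparison with Σ 1/n³.
Endpoint x = -223/33: the terms are on the order of 1/n³, so the series converges absolutely by comparison with the p-series (p = 3 > 1).

[-223/33, -173/33]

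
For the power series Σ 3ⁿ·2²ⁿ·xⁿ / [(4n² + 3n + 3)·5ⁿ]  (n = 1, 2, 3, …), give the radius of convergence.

R = 5/12

Apply the ratio test: |a_{n+1}| / |a_n| = [(4n² + 3n + 3)/(4(n+1)² + 3(n+1) + 3)] · 3·4/5, which tends to 12/5 as n → ∞.
Hence the series converges for |x| < 1/(12/5) = 5/12, so the radius of convergence is 5/12.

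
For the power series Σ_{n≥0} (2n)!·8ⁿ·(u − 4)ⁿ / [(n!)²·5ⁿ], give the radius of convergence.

Ratio test: |a_{n+1}/a_n| = (2n+1)·(2n+2)/(n+1)² · 8/5 → 32/5 as n → ∞.
The series converges when 32/5 · |u − 4| < 1, giving R = 5/32.

R = 5/32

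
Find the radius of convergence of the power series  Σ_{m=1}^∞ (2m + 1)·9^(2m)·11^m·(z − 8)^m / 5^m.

R = 5/891

Ratio test: |a_{m+1}/a_m| = [(2(m+1) + 1)/(2m + 1)] · 81·11/5 → 891/5 as m → ∞.
Convergence for |z − 8| · 891/5 < 1, i.e. |z − 8| < 5/891. So R = 5/891.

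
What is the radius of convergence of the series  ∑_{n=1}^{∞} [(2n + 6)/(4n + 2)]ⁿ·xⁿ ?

R = 2

By the Cauchy root test, |a_n|^(1/n) = (2n + 6)/(4n + 2) → 1/2.
Thus R = 1/(1/2) = 2.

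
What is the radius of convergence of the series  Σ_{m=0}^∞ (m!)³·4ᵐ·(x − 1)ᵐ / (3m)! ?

The ratio of consecutive coefficients is (m+1)³/[(3m+1)·(3m+2)·(3m+3)] · 4 → 4/27.
Convergence for |x − 1| · 4/27 < 1, i.e. |x − 1| < 27/4. So R = 27/4.

R = 27/4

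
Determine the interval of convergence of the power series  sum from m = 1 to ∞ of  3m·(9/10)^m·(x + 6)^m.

Ratio test: |a_{m+1}/a_m| = [3(m+1)/3m] · 9/10 → 9/10 as m → ∞.
The series converges when 9/10 · |x + 6| < 1, giving R = 10/9.
Endpoint x = -44/9: the terms have absolute value of order m, which does not tend to 0, so the series diverges by the divergence test.
Endpoint x = -64/9: the terms have absolute value of order m, which does not tend to 0, so the series diverges by the divergence test.

(-64/9, -44/9)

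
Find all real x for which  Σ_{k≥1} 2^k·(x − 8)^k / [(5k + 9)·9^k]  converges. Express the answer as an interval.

[7/2, 25/2)

Apply the ratio test: |a_{k+1}| / |a_k| = [(5k + 9)/(5(k+1) + 9)] · 2/9, which tends to 2/9 as k → ∞.
Thus R = 1/(2/9) = 9/2.
Endpoint x = 25/2: comparison with the harmonic series Σ 1/k shows the series diverges.
Check x = 7/2: an alternating series whose terms decrease to 0 in absolute value, so it converges by the Leibniz criterion.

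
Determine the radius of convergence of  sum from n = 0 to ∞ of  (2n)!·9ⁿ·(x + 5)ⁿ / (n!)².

The ratio of consecutive coefficients is (2n+1)·(2n+2)/(n+1)² · 9 → 36.
Convergence for |x + 5| · 36 < 1, i.e. |x + 5| < 1/36. So R = 1/36.

R = 1/36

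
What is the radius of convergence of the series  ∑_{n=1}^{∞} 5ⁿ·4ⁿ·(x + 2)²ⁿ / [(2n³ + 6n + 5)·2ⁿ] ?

R = √10/10

By the ratio test, |a_{n+1}/a_n| = [(2n³ + 6n + 5)/(2(n+1)³ + 6(n+1) + 5)] · 5·4/2 → 10.
Successive powers of (x + 2) differ by 2, so the series converges when |x + 2|² · 10 < 1, i.e. |x + 2| < √(1/10). So R = √10/10.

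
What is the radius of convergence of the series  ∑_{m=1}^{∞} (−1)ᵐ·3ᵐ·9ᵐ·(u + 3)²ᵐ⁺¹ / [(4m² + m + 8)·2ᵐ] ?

Apply the ratio test: |a_{m+1}| / |a_m| = [(4m² + m + 8)/(4(m+1)² + (m+1) + 8)] · 3·9/2, which tends to 27/2 as m → ∞.
Since the exponent of (u + 3) increases by 2 each term, convergence requires |u + 3|² < 2/27, hence R = √6/9.

R = √6/9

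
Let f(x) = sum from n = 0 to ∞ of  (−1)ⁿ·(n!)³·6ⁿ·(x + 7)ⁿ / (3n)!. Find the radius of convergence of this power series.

The ratio of consecutive coefficients is (n+1)³/[(3n+1)·(3n+2)·(3n+3)] · 6 → 2/9.
Convergence for |x + 7| · 2/9 < 1, i.e. |x + 7| < 9/2. So R = 9/2.

R = 9/2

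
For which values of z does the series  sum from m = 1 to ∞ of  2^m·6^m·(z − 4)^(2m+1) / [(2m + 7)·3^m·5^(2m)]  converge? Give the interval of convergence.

Ratio test: |a_{m+1}/a_m| = [(2m + 7)/(2(m+1) + 7)] · 2·6/(3·25) → 4/25 as m → ∞.
Since the exponent of (z − 4) increases by 2 each term, convergence requires |z − 4|² < 25/4, hence R = 5/2.
At z = 13/2: the terms behave like c/m; limit comparison with the harmonic series gives divergence.
Endpoint z = 3/2: the terms are asymptotic to a nonzero constant times 1/m, so the series diverges by limit comparison with Σ 1/m.

(3/2, 13/2)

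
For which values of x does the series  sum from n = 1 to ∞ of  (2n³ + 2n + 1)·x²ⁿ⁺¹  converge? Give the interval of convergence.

By the ratio test, |a_{n+1}/a_n| = (2(n+1)³ + 2(n+1) + 1)/(2n³ + 2n + 1) → 1.
Writing y = x², the series in y has radius 1, so |x| < √(1) = 1 and R = 1.
When x = 1, the terms have absolute value of order n³, which does not tend to 0, so the series diverges by the divergence test.
Check x = -1: the n-th term does not approach 0; divergence by the term test.

(-1, 1)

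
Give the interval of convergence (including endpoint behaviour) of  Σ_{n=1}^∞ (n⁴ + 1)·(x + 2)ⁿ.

(-3, -1)

The ratio of consecutive coefficients is ((n+1)⁴ + 1)/(n⁴ + 1) → 1.
Hence R = 1.
At x = -1: the terms have absolute value of order n⁴, which does not tend to 0, so the series diverges by the divergence test.
Check x = -3: the terms do not tend to 0, so the series diverges.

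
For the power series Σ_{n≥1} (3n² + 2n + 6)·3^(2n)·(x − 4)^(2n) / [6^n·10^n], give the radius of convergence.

R = 2√15/3

Ratio test: |a_{n+1}/a_n| = [(3(n+1)² + 2(n+1) + 6)/(3n² + 2n + 6)] · 9/(6·10) → 3/20 as n → ∞.
Since the exponent of (x − 4) increases by 2 each term, convergence requires |x − 4|² < 20/3, hence R = 2√15/3.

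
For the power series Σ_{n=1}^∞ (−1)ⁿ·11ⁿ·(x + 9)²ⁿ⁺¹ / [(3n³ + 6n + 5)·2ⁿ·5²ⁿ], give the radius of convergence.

R = 5√22/11

By the ratio test, |a_{n+1}/a_n| = [(3n³ + 6n + 5)/(3(n+1)³ + 6(n+1) + 5)] · 11/(2·25) → 11/50.
Successive powers of (x + 9) differ by 2, so the series converges when |x + 9|² · 11/50 < 1, i.e. |x + 9| < √(50/11). So R = 5√22/11.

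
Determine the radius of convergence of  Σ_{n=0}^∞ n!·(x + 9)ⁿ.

The ratio of consecutive coefficients is (n+1) → ∞.
The ratio grows without bound, so the series diverges whenever (x + 9) ≠ 0; it converges only at x = -9. R = 0.

R = 0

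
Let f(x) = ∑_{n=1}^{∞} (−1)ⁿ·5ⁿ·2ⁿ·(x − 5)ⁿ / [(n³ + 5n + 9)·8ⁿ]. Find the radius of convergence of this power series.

By the ratio test, |a_{n+1}/a_n| = [(n³ + 5n + 9)/((n+1)³ + 5(n+1) + 9)] · 5·2/8 → 5/4.
Thus R = 1/(5/4) = 4/5.

R = 4/5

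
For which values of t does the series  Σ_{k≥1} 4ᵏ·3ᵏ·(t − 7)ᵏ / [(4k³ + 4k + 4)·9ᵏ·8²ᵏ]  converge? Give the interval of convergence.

The ratio of consecutive coefficients is [(4k³ + 4k + 4)/(4(k+1)³ + 4(k+1) + 4)] · 4·3/(9·64) → 1/48.
The series converges when 1/48 · |t − 7| < 1, giving R = 48.
Endpoint t = 55: absolute convergence follows by limit comparison with Σ 1/k³.
At t = -41: the series is dominated by a constant times Σ 1/k³, which converges (p = 3 > 1).

[-41, 55]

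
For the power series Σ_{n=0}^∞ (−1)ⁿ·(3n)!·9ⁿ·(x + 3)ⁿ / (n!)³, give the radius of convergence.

The ratio of consecutive coefficients is (3n+1)·(3n+2)·(3n+3)/(n+1)³ · 9 → 243.
Hence the series converges for |x + 3| < 1/(243) = 1/243, so the radius of convergence is 1/243.

R = 1/243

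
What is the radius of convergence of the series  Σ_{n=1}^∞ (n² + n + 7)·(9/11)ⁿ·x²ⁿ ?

R = √11/3

Apply the ratio test: |a_{n+1}| / |a_n| = [((n+1)² + (n+1) + 7)/(n² + n + 7)] · 9/11, which tends to 9/11 as n → ∞.
Writing y = x², the series in y has radius 11/9, so |x| < √(11/9) and R = √11/3.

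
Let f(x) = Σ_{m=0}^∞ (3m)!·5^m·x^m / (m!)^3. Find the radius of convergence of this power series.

By the ratio test, |a_{m+1}/a_m| = (3m+1)·(3m+2)·(3m+3)/(m+1)³ · 5 → 135.
The series converges when 135 · |x| < 1, giving R = 1/135.

R = 1/135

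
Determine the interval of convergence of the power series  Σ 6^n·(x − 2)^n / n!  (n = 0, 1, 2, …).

By the ratio test, |a_{n+1}/a_n| = 6 · 1/(n+1) → 0.
Since the limit is 0 < 1 for every x, the series converges on all of ℝ and R = ∞.

(−∞, ∞)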